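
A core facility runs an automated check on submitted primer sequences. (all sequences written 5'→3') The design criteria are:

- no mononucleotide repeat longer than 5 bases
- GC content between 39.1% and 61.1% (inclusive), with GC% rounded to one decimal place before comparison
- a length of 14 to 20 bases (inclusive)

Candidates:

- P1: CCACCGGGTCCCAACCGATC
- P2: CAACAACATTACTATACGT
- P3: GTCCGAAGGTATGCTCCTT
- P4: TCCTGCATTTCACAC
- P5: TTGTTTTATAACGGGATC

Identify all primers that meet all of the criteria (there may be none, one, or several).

P1 (20 nt, A=4 T=2 G=4 C=10): longest run = 3 ✓; GC 14/20 = 70.0%, outside 39.1–61.1% ✗; length 20 ✓ — fails.
P2 (19 nt, A=8 T=5 G=1 C=5): longest run = 2 ✓; GC 6/19 = 31.6%, outside 39.1–61.1% ✗; length 19 ✓ — fails.
P3 (19 nt, A=3 T=6 G=5 C=5): longest run = 2 ✓; GC 10/19 = 52.6% ✓; length 19 ✓ — passes.
P4 (15 nt, A=3 T=5 G=1 C=6): longest run = 3 ✓; GC 7/15 = 46.7% ✓; length 15 ✓ — passes.
P5 (18 nt, A=4 T=8 G=4 C=2): longest run = 4 ✓; GC 6/18 = 33.3%, outside 39.1–61.1% ✗; length 18 ✓ — fails.

P3 and P4.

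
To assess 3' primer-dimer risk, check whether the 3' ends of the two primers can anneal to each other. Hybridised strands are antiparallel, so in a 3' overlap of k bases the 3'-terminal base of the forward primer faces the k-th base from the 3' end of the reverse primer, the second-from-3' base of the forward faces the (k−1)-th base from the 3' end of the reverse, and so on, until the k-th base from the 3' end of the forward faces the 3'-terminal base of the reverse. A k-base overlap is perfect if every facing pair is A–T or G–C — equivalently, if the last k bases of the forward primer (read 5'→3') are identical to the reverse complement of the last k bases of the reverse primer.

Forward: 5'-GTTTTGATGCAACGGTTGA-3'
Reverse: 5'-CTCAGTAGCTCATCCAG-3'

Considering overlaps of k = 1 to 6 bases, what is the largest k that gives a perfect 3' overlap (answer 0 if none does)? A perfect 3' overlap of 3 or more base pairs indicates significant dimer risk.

Longest perfect overlap: 0 complementary base pairs; below the dimer-risk threshold (threshold 3).

Last 6 bases (5'→3') — forward …GGTTGA, reverse …ATCCAG.
Reverse complement of the reverse primer's last 6 bases: CTGGAT; its first k bases are the reverse complement of the reverse primer's last k bases, so a perfect k-base overlap needs the forward primer's last k bases to equal them.
Comparing (forward last k vs required): k=1: A vs C ✗; k=2: GA vs CT ✗; k=3: TGA vs CTG ✗; k=4: TTGA vs CTGG ✗; k=5: GTTGA vs CTGGA ✗; k=6: GGTTGA vs CTGGAT ✗.
No overlap length from 1 to 6 is perfect, so the longest perfect 3' overlap is 0.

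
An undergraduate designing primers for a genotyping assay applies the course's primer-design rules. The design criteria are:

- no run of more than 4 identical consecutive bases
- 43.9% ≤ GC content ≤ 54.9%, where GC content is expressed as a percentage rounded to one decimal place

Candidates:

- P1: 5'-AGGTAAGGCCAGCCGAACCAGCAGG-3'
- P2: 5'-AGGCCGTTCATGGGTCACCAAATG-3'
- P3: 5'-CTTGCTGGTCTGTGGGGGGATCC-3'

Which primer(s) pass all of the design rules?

P2 only.

P1 (25 nt, A=8 T=1 G=9 C=7): longest run = 2 ✓; GC 16/25 = 64.0%, outside 43.9–54.9% ✗ — fails.
P2 (24 nt, A=6 T=5 G=7 C=6): longest run = 3 ✓; GC 13/24 = 54.2% ✓ — passes.
P3 (23 nt, A=1 T=7 G=10 C=5): longest run = 6, exceeds 4 ✗; GC 15/23 = 65.2%, outside 43.9–54.9% ✗ — fails.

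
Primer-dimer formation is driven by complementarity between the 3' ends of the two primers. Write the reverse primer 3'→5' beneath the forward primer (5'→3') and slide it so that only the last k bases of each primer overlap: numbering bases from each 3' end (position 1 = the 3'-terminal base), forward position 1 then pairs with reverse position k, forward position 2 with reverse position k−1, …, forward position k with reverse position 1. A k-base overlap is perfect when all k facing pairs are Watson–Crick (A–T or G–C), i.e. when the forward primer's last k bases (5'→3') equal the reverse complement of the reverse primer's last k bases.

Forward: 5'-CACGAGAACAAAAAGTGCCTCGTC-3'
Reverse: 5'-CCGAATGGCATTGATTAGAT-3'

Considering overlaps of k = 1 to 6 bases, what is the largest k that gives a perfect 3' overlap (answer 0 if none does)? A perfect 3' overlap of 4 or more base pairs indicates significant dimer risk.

Last 6 bases (5'→3') — forward …CTCGTC, reverse …TTAGAT.
Reverse complement of the reverse primer's last 6 bases: ATCTAA; its first k bases are the reverse complement of the reverse primer's last k bases, so a perfect k-base overlap needs the forward primer's last k bases to equal them.
Comparing (forward last k vs required): k=1: C vs A ✗; k=2: TC vs AT ✗; k=3: GTC vs ATC ✗; k=4: CGTC vs ATCT ✗; k=5: TCGTC vs ATCTA ✗; k=6: CTCGTC vs ATCTAA ✗.
No overlap length from 1 to 6 is perfect, so the longest perfect 3' overlap is 0.

Longest perfect overlap: 0 complementary base pairs; below the dimer-risk threshold (threshold 4).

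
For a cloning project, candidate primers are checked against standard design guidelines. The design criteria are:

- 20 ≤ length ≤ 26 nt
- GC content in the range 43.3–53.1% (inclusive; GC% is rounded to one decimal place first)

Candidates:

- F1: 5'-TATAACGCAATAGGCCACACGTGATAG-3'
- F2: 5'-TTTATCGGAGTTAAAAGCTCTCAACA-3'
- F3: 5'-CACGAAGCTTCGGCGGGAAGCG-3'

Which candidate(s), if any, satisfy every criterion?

F1 (27 nt, A=10 T=5 G=6 C=6): length 27, outside 20–26 ✗; GC 12/27 = 44.4% ✓ — fails.
F2 (26 nt, A=9 T=8 G=4 C=5): length 26 ✓; GC 9/26 = 34.6%, outside 43.3–53.1% ✗ — fails.
F3 (22 nt, A=5 T=2 G=9 C=6): length 22 ✓; GC 15/22 = 68.2%, outside 43.3–53.1% ✗ — fails.

None of the candidates satisfy all criteria.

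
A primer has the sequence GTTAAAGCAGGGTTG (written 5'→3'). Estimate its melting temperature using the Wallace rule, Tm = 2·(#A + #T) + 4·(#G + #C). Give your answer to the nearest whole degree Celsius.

44°C

Base counts: A=4, T=4, G=6, C=1 (length 15).
Tm = 2·(4+4) + 4·(6+1) = 2·8 + 4·7 = 16 + 28 = 44°C.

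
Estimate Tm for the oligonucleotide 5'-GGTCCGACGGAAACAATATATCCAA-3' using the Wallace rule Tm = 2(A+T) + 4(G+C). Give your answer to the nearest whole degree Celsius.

Base counts: A=10, T=4, G=5, C=6 (length 25).
Tm = 2·(10+4) + 4·(5+6) = 2·14 + 4·11 = 28 + 44 = 72°C.

72°C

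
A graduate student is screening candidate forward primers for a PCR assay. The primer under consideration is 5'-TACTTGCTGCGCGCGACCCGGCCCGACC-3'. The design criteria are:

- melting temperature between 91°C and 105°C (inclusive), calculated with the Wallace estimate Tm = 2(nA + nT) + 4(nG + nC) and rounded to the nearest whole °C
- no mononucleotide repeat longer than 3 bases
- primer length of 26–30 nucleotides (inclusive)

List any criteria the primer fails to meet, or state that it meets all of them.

Base counts: A=3, T=4, G=8, C=13 (length 28).
Tm: Tm = 2·7 + 4·21 = 98°C ✓
homopolymer run: longest run = 3 ✓
length: length 28 ✓

Meets all criteria.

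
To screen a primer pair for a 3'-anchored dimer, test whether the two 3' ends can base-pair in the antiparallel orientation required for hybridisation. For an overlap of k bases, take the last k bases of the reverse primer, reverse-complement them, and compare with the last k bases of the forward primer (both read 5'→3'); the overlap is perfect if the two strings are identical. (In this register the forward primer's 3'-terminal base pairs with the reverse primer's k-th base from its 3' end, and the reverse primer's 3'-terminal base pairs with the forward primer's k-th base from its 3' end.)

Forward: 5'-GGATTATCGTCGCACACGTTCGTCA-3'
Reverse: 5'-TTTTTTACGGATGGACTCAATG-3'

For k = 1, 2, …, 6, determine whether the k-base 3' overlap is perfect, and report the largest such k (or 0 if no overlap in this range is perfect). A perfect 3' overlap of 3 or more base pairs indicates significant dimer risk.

Last 6 bases (5'→3') — forward …TCGTCA, reverse …TCAATG.
Reverse complement of the reverse primer's last 6 bases: CATTGA; its first k bases are the reverse complement of the reverse primer's last k bases, so a perfect k-base overlap needs the forward primer's last k bases to equal them.
Comparing (forward last k vs required): k=1: A vs C ✗; k=2: CA vs CA ✓; k=3: TCA vs CAT ✗; k=4: GTCA vs CATT ✗; k=5: CGTCA vs CATTG ✗; k=6: TCGTCA vs CATTGA ✗.
Only k = 2 is perfect, so the longest perfect 3' overlap is 2.

Longest perfect overlap: 2 complementary base pairs; below the dimer-risk threshold (threshold 3).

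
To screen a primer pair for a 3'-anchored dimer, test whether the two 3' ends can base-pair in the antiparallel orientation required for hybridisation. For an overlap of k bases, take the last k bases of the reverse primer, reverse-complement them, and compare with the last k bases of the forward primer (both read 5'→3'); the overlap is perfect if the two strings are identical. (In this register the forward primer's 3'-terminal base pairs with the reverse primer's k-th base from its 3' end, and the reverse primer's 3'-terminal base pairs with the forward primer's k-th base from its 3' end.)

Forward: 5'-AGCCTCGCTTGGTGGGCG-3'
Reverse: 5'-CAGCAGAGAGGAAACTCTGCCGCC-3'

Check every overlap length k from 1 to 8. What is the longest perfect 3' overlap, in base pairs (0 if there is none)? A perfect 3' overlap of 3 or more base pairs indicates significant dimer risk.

Last 8 bases (5'→3') — forward …GGTGGGCG, reverse …CTGCCGCC.
Reverse complement of the reverse primer's last 8 bases: GGCGGCAG; its first k bases are the reverse complement of the reverse primer's last k bases, so a perfect k-base overlap needs the forward primer's last k bases to equal them.
Comparing (forward last k vs required): k=1: G vs G ✓; k=2: CG vs GG ✗; k=3: GCG vs GGC ✗; k=4: GGCG vs GGCG ✓; k=5: GGGCG vs GGCGG ✗; k=6: TGGGCG vs GGCGGC ✗; k=7: GTGGGCG vs GGCGGCA ✗; k=8: GGTGGGCG vs GGCGGCAG ✗.
Perfect overlaps at k = 1, 4; the largest is 4.

Longest perfect overlap: 4 complementary base pairs; significant dimer risk (threshold 3).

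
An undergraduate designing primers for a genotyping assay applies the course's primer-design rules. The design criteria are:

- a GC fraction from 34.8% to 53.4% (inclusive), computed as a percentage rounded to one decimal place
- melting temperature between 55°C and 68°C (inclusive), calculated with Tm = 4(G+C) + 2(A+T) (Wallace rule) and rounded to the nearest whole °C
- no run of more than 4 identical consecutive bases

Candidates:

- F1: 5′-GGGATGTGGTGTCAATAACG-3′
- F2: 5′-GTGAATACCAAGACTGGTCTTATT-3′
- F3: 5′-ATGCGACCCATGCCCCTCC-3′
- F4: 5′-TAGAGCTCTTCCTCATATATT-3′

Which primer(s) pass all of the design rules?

F1 (20 nt, A=5 T=5 G=8 C=2): GC 10/20 = 50.0% ✓; Tm = 2·10 + 4·10 = 60°C ✓; longest run = 3 ✓ — passes.
F2 (24 nt, A=7 T=8 G=5 C=4): GC 9/24 = 37.5% ✓; Tm = 2·15 + 4·9 = 66°C ✓; longest run = 2 ✓ — passes.
F3 (19 nt, A=3 T=3 G=3 C=10): GC 13/19 = 68.4%, outside 34.8–53.4% ✗; Tm = 2·6 + 4·13 = 64°C ✓; longest run = 4 ✓ — fails.
F4 (21 nt, A=5 T=9 G=2 C=5): GC 7/21 = 33.3%, outside 34.8–53.4% ✗; Tm = 2·14 + 4·7 = 56°C ✓; longest run = 2 ✓ — fails.

F1 and F2.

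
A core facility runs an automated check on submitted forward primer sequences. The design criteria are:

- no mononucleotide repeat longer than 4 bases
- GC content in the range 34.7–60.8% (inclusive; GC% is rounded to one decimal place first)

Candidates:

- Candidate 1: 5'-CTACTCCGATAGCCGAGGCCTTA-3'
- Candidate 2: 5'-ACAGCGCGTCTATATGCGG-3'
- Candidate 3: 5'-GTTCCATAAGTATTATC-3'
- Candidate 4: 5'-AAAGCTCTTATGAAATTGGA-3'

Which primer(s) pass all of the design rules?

Candidate 1 (23 nt, A=5 T=5 G=5 C=8): longest run = 2 ✓; GC 13/23 = 56.5% ✓ — passes.
Candidate 2 (19 nt, A=4 T=4 G=6 C=5): longest run = 2 ✓; GC 11/19 = 57.9% ✓ — passes.
Candidate 3 (17 nt, A=5 T=7 G=2 C=3): longest run = 2 ✓; GC 5/17 = 29.4%, outside 34.7–60.8% ✗ — fails.
Candidate 4 (20 nt, A=8 T=6 G=4 C=2): longest run = 3 ✓; GC 6/20 = 30.0%, outside 34.7–60.8% ✗ — fails.

Candidate 1 and Candidate 2.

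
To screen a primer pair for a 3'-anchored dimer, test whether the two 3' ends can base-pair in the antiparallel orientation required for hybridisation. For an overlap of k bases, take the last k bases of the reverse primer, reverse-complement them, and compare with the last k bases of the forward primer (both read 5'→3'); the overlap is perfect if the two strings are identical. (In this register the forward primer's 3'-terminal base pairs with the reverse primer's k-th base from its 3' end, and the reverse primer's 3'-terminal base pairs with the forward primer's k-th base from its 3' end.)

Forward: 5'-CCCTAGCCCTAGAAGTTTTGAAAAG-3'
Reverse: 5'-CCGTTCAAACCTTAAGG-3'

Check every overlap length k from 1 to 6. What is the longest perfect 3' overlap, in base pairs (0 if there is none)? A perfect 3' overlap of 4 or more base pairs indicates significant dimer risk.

Longest perfect overlap: 0 complementary base pairs; below the dimer-risk threshold (threshold 4).

Last 6 bases (5'→3') — forward …GAAAAG, reverse …TTAAGG.
Reverse complement of the reverse primer's last 6 bases: CCTTAA; its first k bases are the reverse complement of the reverse primer's last k bases, so a perfect k-base overlap needs the forward primer's last k bases to equal them.
Comparing (forward last k vs required): k=1: G vs C ✗; k=2: AG vs CC ✗; k=3: AAG vs CCT ✗; k=4: AAAG vs CCTT ✗; k=5: AAAAG vs CCTTA ✗; k=6: GAAAAG vs CCTTAA ✗.
No overlap length from 1 to 6 is perfect, so the longest perfect 3' overlap is 0.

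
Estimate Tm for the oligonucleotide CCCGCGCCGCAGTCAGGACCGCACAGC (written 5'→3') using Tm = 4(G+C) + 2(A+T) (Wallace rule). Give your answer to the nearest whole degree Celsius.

96°C

Base counts: A=5, T=1, G=8, C=13 (length 27).
Tm = 2·(5+1) + 4·(8+13) = 2·6 + 4·21 = 12 + 84 = 96°C.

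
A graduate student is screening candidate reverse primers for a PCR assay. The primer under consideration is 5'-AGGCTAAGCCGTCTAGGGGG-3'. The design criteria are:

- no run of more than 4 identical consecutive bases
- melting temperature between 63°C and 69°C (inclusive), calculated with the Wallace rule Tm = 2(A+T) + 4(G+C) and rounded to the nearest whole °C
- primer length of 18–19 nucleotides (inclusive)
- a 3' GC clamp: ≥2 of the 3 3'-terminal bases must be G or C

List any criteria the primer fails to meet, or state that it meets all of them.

Fails: homopolymer run, length.

Base counts: A=4, T=3, G=9, C=4 (length 20).
homopolymer run: longest run = 5, exceeds 4 ✗
Tm: Tm = 2·7 + 4·13 = 66°C ✓
length: length 20, outside 18–19 ✗
GC clamp: 3' end GGG has 3 G/C ✓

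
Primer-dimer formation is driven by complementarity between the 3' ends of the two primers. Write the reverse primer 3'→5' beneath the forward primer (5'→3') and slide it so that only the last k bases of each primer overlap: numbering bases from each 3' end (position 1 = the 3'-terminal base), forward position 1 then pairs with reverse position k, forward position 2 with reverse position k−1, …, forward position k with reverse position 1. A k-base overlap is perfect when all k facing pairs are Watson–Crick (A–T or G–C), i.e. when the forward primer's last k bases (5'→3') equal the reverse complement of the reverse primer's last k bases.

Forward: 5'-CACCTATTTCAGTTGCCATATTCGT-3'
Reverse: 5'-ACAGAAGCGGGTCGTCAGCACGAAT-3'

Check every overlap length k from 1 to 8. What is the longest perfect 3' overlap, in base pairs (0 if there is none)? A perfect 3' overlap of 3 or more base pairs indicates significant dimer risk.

Longest perfect overlap: 6 complementary base pairs; significant dimer risk (threshold 3).

Last 8 bases (5'→3') — forward …ATATTCGT, reverse …GCACGAAT.
Reverse complement of the reverse primer's last 8 bases: ATTCGTGC; its first k bases are the reverse complement of the reverse primer's last k bases, so a perfect k-base overlap needs the forward primer's last k bases to equal them.
Comparing (forward last k vs required): k=1: T vs A ✗; k=2: GT vs AT ✗; k=3: CGT vs ATT ✗; k=4: TCGT vs ATTC ✗; k=5: TTCGT vs ATTCG ✗; k=6: ATTCGT vs ATTCGT ✓; k=7: TATTCGT vs ATTCGTG ✗; k=8: ATATTCGT vs ATTCGTGC ✗.
Only k = 6 is perfect, so the longest perfect 3' overlap is 6.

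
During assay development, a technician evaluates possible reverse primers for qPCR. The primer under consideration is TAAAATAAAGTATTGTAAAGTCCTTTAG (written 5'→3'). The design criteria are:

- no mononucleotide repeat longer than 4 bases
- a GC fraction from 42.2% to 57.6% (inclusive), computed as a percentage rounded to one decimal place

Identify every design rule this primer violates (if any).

Fails: GC content.

Base counts: A=12, T=10, G=4, C=2 (length 28).
homopolymer run: longest run = 4 ✓
GC content: GC 6/28 = 21.4%, outside 42.2–57.6% ✗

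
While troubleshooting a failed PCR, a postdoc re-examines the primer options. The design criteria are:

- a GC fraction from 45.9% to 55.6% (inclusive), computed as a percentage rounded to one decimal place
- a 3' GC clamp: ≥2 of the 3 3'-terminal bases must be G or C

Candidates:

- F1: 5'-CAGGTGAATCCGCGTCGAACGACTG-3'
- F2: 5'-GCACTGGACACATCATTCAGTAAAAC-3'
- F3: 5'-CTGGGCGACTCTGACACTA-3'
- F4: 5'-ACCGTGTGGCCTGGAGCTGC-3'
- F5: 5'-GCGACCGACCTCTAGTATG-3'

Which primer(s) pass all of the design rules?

F1 (25 nt, A=6 T=4 G=8 C=7): GC 15/25 = 60.0%, outside 45.9–55.6% ✗; 3' end CTG has 2 G/C ✓ — fails.
F2 (26 nt, A=10 T=5 G=4 C=7): GC 11/26 = 42.3%, outside 45.9–55.6% ✗; 3' end AAC has 1 G/C, need ≥2 ✗ — fails.
F3 (19 nt, A=4 T=4 G=5 C=6): GC 11/19 = 57.9%, outside 45.9–55.6% ✗; 3' end CTA has 1 G/C, need ≥2 ✗ — fails.
F4 (20 nt, A=2 T=4 G=8 C=6): GC 14/20 = 70.0%, outside 45.9–55.6% ✗; 3' end TGC has 2 G/C ✓ — fails.
F5 (19 nt, A=4 T=4 G=5 C=6): GC 11/19 = 57.9%, outside 45.9–55.6% ✗; 3' end ATG has 1 G/C, need ≥2 ✗ — fails.

None of the candidates satisfy all criteria.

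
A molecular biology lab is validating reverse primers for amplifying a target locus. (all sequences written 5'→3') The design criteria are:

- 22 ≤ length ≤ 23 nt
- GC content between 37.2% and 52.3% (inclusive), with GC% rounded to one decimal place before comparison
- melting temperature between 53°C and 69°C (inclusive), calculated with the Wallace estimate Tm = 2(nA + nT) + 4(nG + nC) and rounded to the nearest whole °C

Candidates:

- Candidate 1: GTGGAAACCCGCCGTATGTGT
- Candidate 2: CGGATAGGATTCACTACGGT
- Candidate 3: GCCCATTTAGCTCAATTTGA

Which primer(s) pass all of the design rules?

None of the candidates satisfy all criteria.

Candidate 1 (21 nt, A=4 T=5 G=7 C=5): length 21, outside 22–23 ✗; GC 12/21 = 57.1%, outside 37.2–52.3% ✗; Tm = 2·9 + 4·12 = 66°C ✓ — fails.
Candidate 2 (20 nt, A=5 T=5 G=6 C=4): length 20, outside 22–23 ✗; GC 10/20 = 50.0% ✓; Tm = 2·10 + 4·10 = 60°C ✓ — fails.
Candidate 3 (20 nt, A=5 T=7 G=3 C=5): length 20, outside 22–23 ✗; GC 8/20 = 40.0% ✓; Tm = 2·12 + 4·8 = 56°C ✓ — fails.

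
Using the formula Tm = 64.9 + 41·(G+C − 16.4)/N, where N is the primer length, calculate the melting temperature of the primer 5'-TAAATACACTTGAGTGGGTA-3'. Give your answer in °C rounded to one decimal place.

45.6°C

Base counts: A=7, T=6, G=5, C=2; G+C = 7, N = 20.
Tm = 64.9 + 41·(7 − 16.4)/20 = 64.9 + -385.40/20 = 45.6°C.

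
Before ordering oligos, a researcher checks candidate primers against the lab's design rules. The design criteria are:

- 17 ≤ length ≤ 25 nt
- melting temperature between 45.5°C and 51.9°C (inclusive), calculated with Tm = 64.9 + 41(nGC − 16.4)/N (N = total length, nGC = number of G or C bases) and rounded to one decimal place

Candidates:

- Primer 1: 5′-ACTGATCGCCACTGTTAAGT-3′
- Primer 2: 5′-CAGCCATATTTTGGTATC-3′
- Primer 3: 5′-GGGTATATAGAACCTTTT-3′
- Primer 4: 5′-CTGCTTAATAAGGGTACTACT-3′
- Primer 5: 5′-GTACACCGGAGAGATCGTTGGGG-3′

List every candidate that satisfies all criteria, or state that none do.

Primer 1 (20 nt, A=5 T=6 G=4 C=5): length 20 ✓; Tm = 64.9 + 41·(9 − 16.4)/20 = 49.7°C ✓ — passes.
Primer 2 (18 nt, A=4 T=7 G=3 C=4): length 18 ✓; Tm = 64.9 + 41·(7 − 16.4)/18 = 43.5°C, outside 45.5–51.9°C ✗ — fails.
Primer 3 (18 nt, A=5 T=7 G=4 C=2): length 18 ✓; Tm = 64.9 + 41·(6 − 16.4)/18 = 41.2°C, outside 45.5–51.9°C ✗ — fails.
Primer 4 (21 nt, A=6 T=7 G=4 C=4): length 21 ✓; Tm = 64.9 + 41·(8 − 16.4)/21 = 48.5°C ✓ — passes.
Primer 5 (23 nt, A=5 T=4 G=10 C=4): length 23 ✓; Tm = 64.9 + 41·(14 − 16.4)/23 = 60.6°C, outside 45.5–51.9°C ✗ — fails.

Primer 1 and Primer 4.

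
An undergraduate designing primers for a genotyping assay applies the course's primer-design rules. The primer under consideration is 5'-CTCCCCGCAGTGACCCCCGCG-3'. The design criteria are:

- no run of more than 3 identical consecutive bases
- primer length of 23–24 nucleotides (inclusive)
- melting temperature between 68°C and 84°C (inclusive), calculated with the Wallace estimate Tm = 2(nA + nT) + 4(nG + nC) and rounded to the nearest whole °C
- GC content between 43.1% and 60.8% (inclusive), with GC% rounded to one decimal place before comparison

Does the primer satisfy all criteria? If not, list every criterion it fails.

Fails: homopolymer run, length, GC content.

Base counts: A=2, T=2, G=5, C=12 (length 21).
homopolymer run: longest run = 5, exceeds 3 ✗
length: length 21, outside 23–24 ✗
Tm: Tm = 2·4 + 4·17 = 76°C ✓
GC content: GC 17/21 = 81.0%, outside 43.1–60.8% ✗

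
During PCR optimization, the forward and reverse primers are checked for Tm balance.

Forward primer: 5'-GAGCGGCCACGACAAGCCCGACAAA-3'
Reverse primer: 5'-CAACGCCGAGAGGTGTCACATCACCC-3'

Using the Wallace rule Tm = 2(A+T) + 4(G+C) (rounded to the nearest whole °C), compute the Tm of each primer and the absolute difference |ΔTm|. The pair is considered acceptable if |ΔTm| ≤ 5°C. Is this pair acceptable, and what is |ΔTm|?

|ΔTm| = 2°C; the pair is acceptable.

Forward: A=9 T=0 G=7 C=9 → Tm = 2·9 + 4·16 = 82°C.
Reverse: A=7 T=3 G=6 C=10 → Tm = 2·10 + 4·16 = 84°C.
|ΔTm| = |82 − 84| = 2°C, ≤ 5°C.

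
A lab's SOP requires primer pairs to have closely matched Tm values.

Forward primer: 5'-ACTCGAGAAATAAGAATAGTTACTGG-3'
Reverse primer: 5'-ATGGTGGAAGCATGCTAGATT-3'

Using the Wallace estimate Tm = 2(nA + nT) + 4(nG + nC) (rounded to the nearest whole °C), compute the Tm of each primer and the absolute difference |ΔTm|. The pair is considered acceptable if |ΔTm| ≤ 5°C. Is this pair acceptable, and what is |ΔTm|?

|ΔTm| = 10°C; the pair is not acceptable.

Forward: A=11 T=6 G=6 C=3 → Tm = 2·17 + 4·9 = 70°C.
Reverse: A=6 T=6 G=7 C=2 → Tm = 2·12 + 4·9 = 60°C.
|ΔTm| = |70 − 60| = 10°C, > 5°C.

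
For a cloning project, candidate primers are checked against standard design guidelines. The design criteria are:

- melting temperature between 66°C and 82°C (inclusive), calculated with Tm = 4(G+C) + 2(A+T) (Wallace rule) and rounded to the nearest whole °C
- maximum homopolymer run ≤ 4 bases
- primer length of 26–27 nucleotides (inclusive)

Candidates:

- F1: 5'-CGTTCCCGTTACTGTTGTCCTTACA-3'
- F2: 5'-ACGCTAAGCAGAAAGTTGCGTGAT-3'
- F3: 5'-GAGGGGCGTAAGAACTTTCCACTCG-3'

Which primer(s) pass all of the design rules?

F1 (25 nt, A=3 T=10 G=4 C=8): Tm = 2·13 + 4·12 = 74°C ✓; longest run = 3 ✓; length 25, outside 26–27 ✗ — fails.
F2 (24 nt, A=8 T=5 G=7 C=4): Tm = 2·13 + 4·11 = 70°C ✓; longest run = 3 ✓; length 24, outside 26–27 ✗ — fails.
F3 (25 nt, A=6 T=5 G=8 C=6): Tm = 2·11 + 4·14 = 78°C ✓; longest run = 4 ✓; length 25, outside 26–27 ✗ — fails.

None of the candidates satisfy all criteria.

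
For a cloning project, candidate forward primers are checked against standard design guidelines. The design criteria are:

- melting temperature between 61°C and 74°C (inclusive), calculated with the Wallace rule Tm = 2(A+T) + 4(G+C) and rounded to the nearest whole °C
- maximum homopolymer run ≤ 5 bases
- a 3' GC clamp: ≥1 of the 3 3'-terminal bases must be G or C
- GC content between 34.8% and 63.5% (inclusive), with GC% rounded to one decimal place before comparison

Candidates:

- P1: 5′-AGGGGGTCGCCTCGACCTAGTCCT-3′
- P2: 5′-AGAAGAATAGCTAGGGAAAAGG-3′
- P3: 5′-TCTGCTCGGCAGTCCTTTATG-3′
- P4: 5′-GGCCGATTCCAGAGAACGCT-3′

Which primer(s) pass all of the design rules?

P2, P3 and P4.

P1 (24 nt, A=3 T=5 G=8 C=8): Tm = 2·8 + 4·16 = 80°C, outside 61–74°C ✗; longest run = 5 ✓; 3' end CCT has 2 G/C ✓; GC 16/24 = 66.7%, outside 34.8–63.5% ✗ — fails.
P2 (22 nt, A=11 T=2 G=8 C=1): Tm = 2·13 + 4·9 = 62°C ✓; longest run = 4 ✓; 3' end AGG has 2 G/C ✓; GC 9/22 = 40.9% ✓ — passes.
P3 (21 nt, A=2 T=8 G=5 C=6): Tm = 2·10 + 4·11 = 64°C ✓; longest run = 3 ✓; 3' end ATG has 1 G/C ✓; GC 11/21 = 52.4% ✓ — passes.
P4 (20 nt, A=5 T=3 G=6 C=6): Tm = 2·8 + 4·12 = 64°C ✓; longest run = 2 ✓; 3' end GCT has 2 G/C ✓; GC 12/20 = 60.0% ✓ — passes.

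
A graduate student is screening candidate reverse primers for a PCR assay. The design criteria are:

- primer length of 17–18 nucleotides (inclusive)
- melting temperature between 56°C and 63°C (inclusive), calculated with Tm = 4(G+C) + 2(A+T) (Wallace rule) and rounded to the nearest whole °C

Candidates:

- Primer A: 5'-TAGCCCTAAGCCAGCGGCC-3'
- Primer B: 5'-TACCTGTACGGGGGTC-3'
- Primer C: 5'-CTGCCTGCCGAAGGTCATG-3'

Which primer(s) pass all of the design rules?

None of the candidates satisfy all criteria.

Primer A (19 nt, A=4 T=2 G=5 C=8): length 19, outside 17–18 ✗; Tm = 2·6 + 4·13 = 64°C, outside 56–63°C ✗ — fails.
Primer B (16 nt, A=2 T=4 G=6 C=4): length 16, outside 17–18 ✗; Tm = 2·6 + 4·10 = 52°C, outside 56–63°C ✗ — fails.
Primer C (19 nt, A=3 T=4 G=6 C=6): length 19, outside 17–18 ✗; Tm = 2·7 + 4·12 = 62°C ✓ — fails.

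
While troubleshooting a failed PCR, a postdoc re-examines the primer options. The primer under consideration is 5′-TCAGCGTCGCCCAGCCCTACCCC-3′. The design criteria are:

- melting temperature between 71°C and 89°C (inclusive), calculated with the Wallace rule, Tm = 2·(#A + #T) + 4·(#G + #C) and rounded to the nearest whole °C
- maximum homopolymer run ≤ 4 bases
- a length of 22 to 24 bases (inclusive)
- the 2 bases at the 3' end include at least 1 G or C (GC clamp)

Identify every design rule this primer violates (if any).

Base counts: A=3, T=3, G=4, C=13 (length 23).
Tm: Tm = 2·6 + 4·17 = 80°C ✓
homopolymer run: longest run = 4 ✓
length: length 23 ✓
GC clamp: 3' end CC has 2 G/C ✓

Meets all criteria.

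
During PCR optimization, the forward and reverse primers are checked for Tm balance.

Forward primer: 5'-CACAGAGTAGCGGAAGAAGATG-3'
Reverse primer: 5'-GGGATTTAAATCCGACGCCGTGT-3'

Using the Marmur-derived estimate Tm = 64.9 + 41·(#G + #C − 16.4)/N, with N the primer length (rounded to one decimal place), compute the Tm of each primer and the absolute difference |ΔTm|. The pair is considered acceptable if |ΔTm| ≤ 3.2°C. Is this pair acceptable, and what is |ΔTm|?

|ΔTm| = 2.3°C; the pair is acceptable.

Forward: G+C = 11, N = 22 → Tm = 64.9 + 41·(11 − 16.4)/22 = 54.8°C.
Reverse: G+C = 12, N = 23 → Tm = 64.9 + 41·(12 − 16.4)/23 = 57.1°C.
|ΔTm| = |54.8 − 57.1| = 2.3°C, ≤ 3.2°C.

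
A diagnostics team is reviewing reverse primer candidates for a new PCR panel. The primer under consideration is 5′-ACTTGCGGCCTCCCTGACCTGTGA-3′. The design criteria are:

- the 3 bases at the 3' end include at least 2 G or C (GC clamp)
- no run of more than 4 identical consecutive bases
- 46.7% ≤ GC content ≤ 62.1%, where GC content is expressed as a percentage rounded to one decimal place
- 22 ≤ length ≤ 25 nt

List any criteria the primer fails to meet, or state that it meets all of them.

Fails: GC clamp, GC content.

Base counts: A=3, T=6, G=6, C=9 (length 24).
GC clamp: 3' end TGA has 1 G/C, need ≥2 ✗
homopolymer run: longest run = 3 ✓
GC content: GC 15/24 = 62.5%, outside 46.7–62.1% ✗
length: length 24 ✓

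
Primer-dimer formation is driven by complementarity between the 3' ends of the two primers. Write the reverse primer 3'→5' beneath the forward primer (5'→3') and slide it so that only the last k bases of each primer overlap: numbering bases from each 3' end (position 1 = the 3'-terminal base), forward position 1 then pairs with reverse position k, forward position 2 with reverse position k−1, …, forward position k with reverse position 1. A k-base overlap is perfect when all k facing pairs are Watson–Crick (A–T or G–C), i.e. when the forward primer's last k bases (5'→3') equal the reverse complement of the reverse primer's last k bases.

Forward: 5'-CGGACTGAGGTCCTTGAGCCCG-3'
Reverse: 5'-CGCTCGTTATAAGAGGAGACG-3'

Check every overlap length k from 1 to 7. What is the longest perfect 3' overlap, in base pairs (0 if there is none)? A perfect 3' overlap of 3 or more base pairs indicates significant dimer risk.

Last 7 bases (5'→3') — forward …GAGCCCG, reverse …GGAGACG.
Reverse complement of the reverse primer's last 7 bases: CGTCTCC; its first k bases are the reverse complement of the reverse primer's last k bases, so a perfect k-base overlap needs the forward primer's last k bases to equal them.
Comparing (forward last k vs required): k=1: G vs C ✗; k=2: CG vs CG ✓; k=3: CCG vs CGT ✗; k=4: CCCG vs CGTC ✗; k=5: GCCCG vs CGTCT ✗; k=6: AGCCCG vs CGTCTC ✗; k=7: GAGCCCG vs CGTCTCC ✗.
Only k = 2 is perfect, so the longest perfect 3' overlap is 2.

Longest perfect overlap: 2 complementary base pairs; below the dimer-risk threshold (threshold 3).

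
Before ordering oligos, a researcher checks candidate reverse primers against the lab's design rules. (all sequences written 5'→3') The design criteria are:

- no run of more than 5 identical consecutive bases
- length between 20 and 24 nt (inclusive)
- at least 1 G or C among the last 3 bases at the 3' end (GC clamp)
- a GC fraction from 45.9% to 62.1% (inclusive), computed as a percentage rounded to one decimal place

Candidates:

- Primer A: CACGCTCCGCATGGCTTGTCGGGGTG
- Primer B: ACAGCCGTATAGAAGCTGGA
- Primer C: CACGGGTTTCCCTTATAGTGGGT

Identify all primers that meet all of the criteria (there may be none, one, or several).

Primer A (26 nt, A=2 T=6 G=10 C=8): longest run = 4 ✓; length 26, outside 20–24 ✗; 3' end GTG has 2 G/C ✓; GC 18/26 = 69.2%, outside 45.9–62.1% ✗ — fails.
Primer B (20 nt, A=7 T=3 G=6 C=4): longest run = 2 ✓; length 20 ✓; 3' end GGA has 2 G/C ✓; GC 10/20 = 50.0% ✓ — passes.
Primer C (23 nt, A=3 T=8 G=7 C=5): longest run = 3 ✓; length 23 ✓; 3' end GGT has 2 G/C ✓; GC 12/23 = 52.2% ✓ — passes.

Primer B and Primer C.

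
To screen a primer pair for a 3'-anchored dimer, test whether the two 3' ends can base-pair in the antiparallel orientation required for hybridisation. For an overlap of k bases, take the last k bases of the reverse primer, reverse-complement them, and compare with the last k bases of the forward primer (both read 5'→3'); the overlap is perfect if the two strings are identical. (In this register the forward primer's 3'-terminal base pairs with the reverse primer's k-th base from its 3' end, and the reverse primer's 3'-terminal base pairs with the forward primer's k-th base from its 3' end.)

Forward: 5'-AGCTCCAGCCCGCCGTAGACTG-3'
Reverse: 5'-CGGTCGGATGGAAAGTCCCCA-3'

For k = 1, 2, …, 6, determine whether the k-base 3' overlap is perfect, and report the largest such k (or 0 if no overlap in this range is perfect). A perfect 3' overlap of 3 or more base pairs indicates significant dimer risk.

Last 6 bases (5'→3') — forward …AGACTG, reverse …TCCCCA.
Reverse complement of the reverse primer's last 6 bases: TGGGGA; its first k bases are the reverse complement of the reverse primer's last k bases, so a perfect k-base overlap needs the forward primer's last k bases to equal them.
Comparing (forward last k vs required): k=1: G vs T ✗; k=2: TG vs TG ✓; k=3: CTG vs TGG ✗; k=4: ACTG vs TGGG ✗; k=5: GACTG vs TGGGG ✗; k=6: AGACTG vs TGGGGA ✗.
Only k = 2 is perfect, so the longest perfect 3' overlap is 2.

Longest perfect overlap: 2 complementary base pairs; below the dimer-risk threshold (threshold 3).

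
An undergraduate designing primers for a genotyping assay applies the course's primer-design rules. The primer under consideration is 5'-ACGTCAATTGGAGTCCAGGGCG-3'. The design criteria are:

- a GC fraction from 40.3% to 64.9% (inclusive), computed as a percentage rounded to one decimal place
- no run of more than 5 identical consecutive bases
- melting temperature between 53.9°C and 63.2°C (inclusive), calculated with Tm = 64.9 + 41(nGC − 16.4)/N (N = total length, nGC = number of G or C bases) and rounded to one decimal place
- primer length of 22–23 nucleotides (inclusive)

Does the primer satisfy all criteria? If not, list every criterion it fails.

Meets all criteria.

Base counts: A=5, T=4, G=8, C=5 (length 22).
GC content: GC 13/22 = 59.1% ✓
homopolymer run: longest run = 3 ✓
Tm: Tm = 64.9 + 41·(13 − 16.4)/22 = 58.6°C ✓
length: length 22 ✓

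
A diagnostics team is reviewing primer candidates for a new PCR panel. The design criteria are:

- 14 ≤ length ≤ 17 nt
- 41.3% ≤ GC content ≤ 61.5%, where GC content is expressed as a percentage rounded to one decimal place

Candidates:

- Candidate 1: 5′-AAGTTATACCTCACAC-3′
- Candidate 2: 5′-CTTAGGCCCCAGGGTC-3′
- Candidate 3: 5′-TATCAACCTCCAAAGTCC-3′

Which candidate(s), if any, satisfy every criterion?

None of the candidates satisfy all criteria.

Candidate 1 (16 nt, A=6 T=4 G=1 C=5): length 16 ✓; GC 6/16 = 37.5%, outside 41.3–61.5% ✗ — fails.
Candidate 2 (16 nt, A=2 T=3 G=5 C=6): length 16 ✓; GC 11/16 = 68.8%, outside 41.3–61.5% ✗ — fails.
Candidate 3 (18 nt, A=6 T=4 G=1 C=7): length 18, outside 14–17 ✗; GC 8/18 = 44.4% ✓ — fails.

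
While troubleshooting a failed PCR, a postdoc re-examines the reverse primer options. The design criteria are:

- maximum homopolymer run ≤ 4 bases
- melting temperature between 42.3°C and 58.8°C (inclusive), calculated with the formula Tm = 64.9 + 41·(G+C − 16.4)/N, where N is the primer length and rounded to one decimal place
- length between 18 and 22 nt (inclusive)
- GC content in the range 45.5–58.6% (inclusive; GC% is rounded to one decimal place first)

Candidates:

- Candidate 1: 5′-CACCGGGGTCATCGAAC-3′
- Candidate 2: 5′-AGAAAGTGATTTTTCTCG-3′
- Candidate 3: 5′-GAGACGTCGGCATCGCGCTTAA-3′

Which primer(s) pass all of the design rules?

Candidate 1 (17 nt, A=4 T=2 G=5 C=6): longest run = 4 ✓; Tm = 64.9 + 41·(11 − 16.4)/17 = 51.9°C ✓; length 17, outside 18–22 ✗; GC 11/17 = 64.7%, outside 45.5–58.6% ✗ — fails.
Candidate 2 (18 nt, A=5 T=7 G=4 C=2): longest run = 5, exceeds 4 ✗; Tm = 64.9 + 41·(6 − 16.4)/18 = 41.2°C, outside 42.3–58.8°C ✗; length 18 ✓; GC 6/18 = 33.3%, outside 45.5–58.6% ✗ — fails.
Candidate 3 (22 nt, A=5 T=4 G=7 C=6): longest run = 2 ✓; Tm = 64.9 + 41·(13 − 16.4)/22 = 58.6°C ✓; length 22 ✓; GC 13/22 = 59.1%, outside 45.5–58.6% ✗ — fails.

None of the candidates satisfy all criteria.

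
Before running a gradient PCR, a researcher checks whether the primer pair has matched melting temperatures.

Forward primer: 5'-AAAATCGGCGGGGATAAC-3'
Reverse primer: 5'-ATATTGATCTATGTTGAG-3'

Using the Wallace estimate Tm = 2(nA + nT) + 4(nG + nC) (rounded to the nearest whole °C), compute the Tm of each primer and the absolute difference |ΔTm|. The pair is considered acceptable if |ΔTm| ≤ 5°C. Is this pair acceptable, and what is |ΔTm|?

|ΔTm| = 8°C; the pair is not acceptable.

Forward: A=7 T=2 G=6 C=3 → Tm = 2·9 + 4·9 = 54°C.
Reverse: A=5 T=8 G=4 C=1 → Tm = 2·13 + 4·5 = 46°C.
|ΔTm| = |54 − 46| = 8°C, > 5°C.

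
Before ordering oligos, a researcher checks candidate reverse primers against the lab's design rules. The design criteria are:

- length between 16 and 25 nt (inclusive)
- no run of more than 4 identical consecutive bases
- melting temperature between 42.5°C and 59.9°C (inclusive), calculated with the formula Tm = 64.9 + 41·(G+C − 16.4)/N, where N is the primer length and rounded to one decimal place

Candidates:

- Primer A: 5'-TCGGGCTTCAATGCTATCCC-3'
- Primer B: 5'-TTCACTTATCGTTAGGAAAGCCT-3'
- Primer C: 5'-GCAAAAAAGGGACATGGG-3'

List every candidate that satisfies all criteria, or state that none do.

Primer A (20 nt, A=3 T=6 G=4 C=7): length 20 ✓; longest run = 3 ✓; Tm = 64.9 + 41·(11 − 16.4)/20 = 53.8°C ✓ — passes.
Primer B (23 nt, A=6 T=8 G=4 C=5): length 23 ✓; longest run = 3 ✓; Tm = 64.9 + 41·(9 − 16.4)/23 = 51.7°C ✓ — passes.
Primer C (18 nt, A=8 T=1 G=7 C=2): length 18 ✓; longest run = 6, exceeds 4 ✗; Tm = 64.9 + 41·(9 − 16.4)/18 = 48.0°C ✓ — fails.

Primer A and Primer B.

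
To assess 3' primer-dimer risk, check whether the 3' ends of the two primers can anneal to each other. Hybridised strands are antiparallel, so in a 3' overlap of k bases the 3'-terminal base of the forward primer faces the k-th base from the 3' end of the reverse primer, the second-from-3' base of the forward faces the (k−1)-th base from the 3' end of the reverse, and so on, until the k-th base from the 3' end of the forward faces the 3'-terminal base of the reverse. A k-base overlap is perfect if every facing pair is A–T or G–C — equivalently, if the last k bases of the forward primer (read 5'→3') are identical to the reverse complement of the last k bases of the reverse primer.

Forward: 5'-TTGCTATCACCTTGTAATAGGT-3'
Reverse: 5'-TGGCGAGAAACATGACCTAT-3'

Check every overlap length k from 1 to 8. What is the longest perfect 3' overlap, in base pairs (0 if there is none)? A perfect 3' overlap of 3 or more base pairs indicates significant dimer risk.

Last 8 bases (5'→3') — forward …TAATAGGT, reverse …TGACCTAT.
Reverse complement of the reverse primer's last 8 bases: ATAGGTCA; its first k bases are the reverse complement of the reverse primer's last k bases, so a perfect k-base overlap needs the forward primer's last k bases to equal them.
Comparing (forward last k vs required): k=1: T vs A ✗; k=2: GT vs AT ✗; k=3: GGT vs ATA ✗; k=4: AGGT vs ATAG ✗; k=5: TAGGT vs ATAGG ✗; k=6: ATAGGT vs ATAGGT ✓; k=7: AATAGGT vs ATAGGTC ✗; k=8: TAATAGGT vs ATAGGTCA ✗.
Only k = 6 is perfect, so the longest perfect 3' overlap is 6.

Longest perfect overlap: 6 complementary base pairs; significant dimer risk (threshold 3).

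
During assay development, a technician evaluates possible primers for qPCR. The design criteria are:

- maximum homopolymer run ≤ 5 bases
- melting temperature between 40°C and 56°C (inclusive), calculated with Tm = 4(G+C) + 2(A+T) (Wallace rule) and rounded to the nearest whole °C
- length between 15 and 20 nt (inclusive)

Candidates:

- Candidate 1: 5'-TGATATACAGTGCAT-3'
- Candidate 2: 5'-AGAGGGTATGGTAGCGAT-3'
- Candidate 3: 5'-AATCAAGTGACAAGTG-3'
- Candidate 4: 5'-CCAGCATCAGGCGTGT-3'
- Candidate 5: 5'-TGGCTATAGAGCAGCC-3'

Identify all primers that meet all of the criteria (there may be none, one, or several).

Candidate 1, Candidate 2, Candidate 3, Candidate 4 and Candidate 5.

Candidate 1 (15 nt, A=5 T=5 G=3 C=2): longest run = 1 ✓; Tm = 2·10 + 4·5 = 40°C ✓; length 15 ✓ — passes.
Candidate 2 (18 nt, A=5 T=4 G=8 C=1): longest run = 3 ✓; Tm = 2·9 + 4·9 = 54°C ✓; length 18 ✓ — passes.
Candidate 3 (16 nt, A=7 T=3 G=4 C=2): longest run = 2 ✓; Tm = 2·10 + 4·6 = 44°C ✓; length 16 ✓ — passes.
Candidate 4 (16 nt, A=3 T=3 G=5 C=5): longest run = 2 ✓; Tm = 2·6 + 4·10 = 52°C ✓; length 16 ✓ — passes.
Candidate 5 (16 nt, A=4 T=3 G=5 C=4): longest run = 2 ✓; Tm = 2·7 + 4·9 = 50°C ✓; length 16 ✓ — passes.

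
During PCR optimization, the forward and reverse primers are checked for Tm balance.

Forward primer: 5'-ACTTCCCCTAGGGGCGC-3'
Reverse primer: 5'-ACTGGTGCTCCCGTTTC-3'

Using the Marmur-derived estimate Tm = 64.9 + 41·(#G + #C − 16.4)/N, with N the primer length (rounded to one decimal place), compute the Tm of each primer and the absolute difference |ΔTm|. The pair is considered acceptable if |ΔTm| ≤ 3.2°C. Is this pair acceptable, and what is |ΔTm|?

Forward: G+C = 12, N = 17 → Tm = 64.9 + 41·(12 − 16.4)/17 = 54.3°C.
Reverse: G+C = 10, N = 17 → Tm = 64.9 + 41·(10 − 16.4)/17 = 49.5°C.
|ΔTm| = |54.3 − 49.5| = 4.8°C, > 3.2°C.

|ΔTm| = 4.8°C; the pair is not acceptable.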